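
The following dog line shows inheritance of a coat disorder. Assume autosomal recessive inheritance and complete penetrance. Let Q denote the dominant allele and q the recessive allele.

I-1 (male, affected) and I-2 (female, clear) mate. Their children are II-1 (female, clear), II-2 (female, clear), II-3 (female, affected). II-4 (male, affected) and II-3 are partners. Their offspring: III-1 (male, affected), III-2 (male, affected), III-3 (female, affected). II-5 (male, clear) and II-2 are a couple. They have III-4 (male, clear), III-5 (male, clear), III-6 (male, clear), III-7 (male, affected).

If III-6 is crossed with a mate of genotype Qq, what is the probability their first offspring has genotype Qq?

II-5 is clear so carries Q and passed q to III-7 (qq), so II-5 is Qq.
II-2 is clear so carries Q and received q from I-1 (qq), so II-2 is Qq.
III-6 is a clear offspring of II-5 (Qq) × II-2 (Qq), whose cross gives 1/4 QQ : 1/2 Qq : 1/4 qq; conditioning on being clear, III-6 is QQ with probability 1/3, Qq with probability 2/3.
Summing over parental genotype combinations, P(offspring has genotype Qq) = 1/3·1/2 + 2/3·1/2 = 1/2.

1/2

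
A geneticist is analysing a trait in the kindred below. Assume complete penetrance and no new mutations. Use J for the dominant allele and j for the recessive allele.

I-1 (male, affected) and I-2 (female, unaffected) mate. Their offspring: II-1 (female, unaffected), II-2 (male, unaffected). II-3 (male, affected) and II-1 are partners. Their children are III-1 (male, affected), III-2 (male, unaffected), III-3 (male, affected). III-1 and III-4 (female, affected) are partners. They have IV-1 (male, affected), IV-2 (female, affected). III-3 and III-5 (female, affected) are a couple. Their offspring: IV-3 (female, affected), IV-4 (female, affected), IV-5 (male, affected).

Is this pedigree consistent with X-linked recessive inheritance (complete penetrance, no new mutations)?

A consistent assignment under X-linked recessive exists: I-1 X^j Y, I-2 X^J X^J, II-1 X^J X^j, II-2 X^J Y, II-3 X^j Y, III-1 X^j Y, III-2 X^J Y, III-3 X^j Y, III-4 X^j X^j, III-5 X^j X^j, IV-1 X^j Y, IV-2 X^j X^j, IV-3 X^j X^j, IV-4 X^j X^j, IV-5 X^j Y.
In this assignment every recorded phenotype matches its genotype and every non-founder's genotype is obtainable from its parents' genotypes, so the pedigree is consistent.

Yes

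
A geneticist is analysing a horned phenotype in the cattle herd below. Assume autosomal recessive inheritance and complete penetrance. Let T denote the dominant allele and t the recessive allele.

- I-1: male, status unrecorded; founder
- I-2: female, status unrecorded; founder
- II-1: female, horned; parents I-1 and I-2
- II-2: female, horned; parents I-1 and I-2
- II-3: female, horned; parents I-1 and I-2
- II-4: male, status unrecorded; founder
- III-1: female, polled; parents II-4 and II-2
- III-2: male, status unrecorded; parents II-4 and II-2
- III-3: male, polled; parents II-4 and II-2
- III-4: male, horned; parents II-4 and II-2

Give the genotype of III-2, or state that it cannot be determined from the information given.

cannot be determined

III-2's phenotype is unrecorded, and no parent or child forces a single allele at both positions; consistent genotype assignments exist with III-2 as Tt or tt.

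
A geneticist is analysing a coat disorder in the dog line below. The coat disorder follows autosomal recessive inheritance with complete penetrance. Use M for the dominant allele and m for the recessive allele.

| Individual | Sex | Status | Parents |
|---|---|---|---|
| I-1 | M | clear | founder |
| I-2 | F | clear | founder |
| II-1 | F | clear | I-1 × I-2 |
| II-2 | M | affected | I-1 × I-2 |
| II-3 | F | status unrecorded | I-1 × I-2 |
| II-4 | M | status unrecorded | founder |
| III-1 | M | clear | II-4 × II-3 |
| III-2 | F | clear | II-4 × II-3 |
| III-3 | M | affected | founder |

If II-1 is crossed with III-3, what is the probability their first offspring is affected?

I-1 is clear so carries M and passed m to II-2 (mm), so I-1 is Mm.
I-2 is clear so carries M and passed m to II-2 (mm), so I-2 is Mm.
II-1 is a clear offspring of I-1 (Mm) × I-2 (Mm), whose cross gives 1/4 MM : 1/2 Mm : 1/4 mm; conditioning on being clear, II-1 is MM with probability 1/3, Mm with probability 2/3.
III-3 is affected, so III-3 is mm.
Summing over parental genotype combinations, P(offspring is affected) = 2/3·1/2 = 1/3.

1/3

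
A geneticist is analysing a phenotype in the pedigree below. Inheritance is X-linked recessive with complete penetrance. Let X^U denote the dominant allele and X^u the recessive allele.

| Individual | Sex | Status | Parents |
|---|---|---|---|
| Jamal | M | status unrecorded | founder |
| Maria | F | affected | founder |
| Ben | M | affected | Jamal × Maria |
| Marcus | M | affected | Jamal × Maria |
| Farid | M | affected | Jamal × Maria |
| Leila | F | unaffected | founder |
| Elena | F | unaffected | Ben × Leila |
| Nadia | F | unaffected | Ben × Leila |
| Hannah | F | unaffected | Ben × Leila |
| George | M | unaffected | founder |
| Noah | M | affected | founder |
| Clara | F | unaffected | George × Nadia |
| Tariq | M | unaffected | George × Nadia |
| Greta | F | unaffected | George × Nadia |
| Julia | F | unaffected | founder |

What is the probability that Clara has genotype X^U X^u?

George is unaffected, so George is X^U Y.
Nadia is unaffected so carries U and received u from Ben (X^u Y), so Nadia is X^U X^u.
Their cross gives offspring ratios 1/2 X^U X^U : 1/2 X^U X^u. Conditioning on Clara being unaffected, P(X^U X^u) = 1/2 / 1 = 1/2.

1/2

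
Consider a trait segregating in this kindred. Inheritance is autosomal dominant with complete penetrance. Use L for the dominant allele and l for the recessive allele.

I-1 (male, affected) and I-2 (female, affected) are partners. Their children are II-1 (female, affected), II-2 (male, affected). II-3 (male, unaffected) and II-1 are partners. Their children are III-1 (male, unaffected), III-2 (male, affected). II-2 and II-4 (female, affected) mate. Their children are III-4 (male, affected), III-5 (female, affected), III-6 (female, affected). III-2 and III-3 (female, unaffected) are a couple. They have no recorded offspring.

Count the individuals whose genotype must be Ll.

2

Obligate heterozygotes: II-1 is affected so carries L and passed l to III-1 (ll), so II-1 is Ll; III-2 is affected so carries L and received l from II-3 (ll), so III-2 is Ll.
Every other individual is either homozygous by phenotype or has at least one consistent homozygous assignment, so the count is 2.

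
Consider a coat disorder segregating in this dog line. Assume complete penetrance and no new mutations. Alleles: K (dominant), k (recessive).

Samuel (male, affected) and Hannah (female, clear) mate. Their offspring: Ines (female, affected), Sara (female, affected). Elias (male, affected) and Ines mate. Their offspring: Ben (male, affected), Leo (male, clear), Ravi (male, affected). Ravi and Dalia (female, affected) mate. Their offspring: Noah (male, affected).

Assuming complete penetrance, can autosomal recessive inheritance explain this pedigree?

Under autosomal recessive, Leo (clear, male) cannot arise from Elias (affected) × Ines (affected).

No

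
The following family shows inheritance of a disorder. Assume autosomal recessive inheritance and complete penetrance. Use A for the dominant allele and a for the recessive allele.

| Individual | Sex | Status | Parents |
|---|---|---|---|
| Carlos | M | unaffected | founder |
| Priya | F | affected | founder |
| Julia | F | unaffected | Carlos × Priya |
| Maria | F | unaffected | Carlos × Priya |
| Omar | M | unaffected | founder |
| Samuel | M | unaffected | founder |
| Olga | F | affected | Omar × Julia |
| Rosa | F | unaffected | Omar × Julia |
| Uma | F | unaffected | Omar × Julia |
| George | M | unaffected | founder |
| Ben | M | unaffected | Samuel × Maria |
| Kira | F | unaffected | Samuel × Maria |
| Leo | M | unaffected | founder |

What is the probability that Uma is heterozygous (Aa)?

Omar is unaffected so carries A and passed a to Olga (aa), so Omar is Aa.
Julia is unaffected so carries A and received a from Priya (aa), so Julia is Aa.
Their cross gives offspring ratios 1/4 AA : 1/2 Aa : 1/4 aa. Conditioning on Uma being unaffected, P(Aa) = 1/2 / 3/4 = 2/3.

2/3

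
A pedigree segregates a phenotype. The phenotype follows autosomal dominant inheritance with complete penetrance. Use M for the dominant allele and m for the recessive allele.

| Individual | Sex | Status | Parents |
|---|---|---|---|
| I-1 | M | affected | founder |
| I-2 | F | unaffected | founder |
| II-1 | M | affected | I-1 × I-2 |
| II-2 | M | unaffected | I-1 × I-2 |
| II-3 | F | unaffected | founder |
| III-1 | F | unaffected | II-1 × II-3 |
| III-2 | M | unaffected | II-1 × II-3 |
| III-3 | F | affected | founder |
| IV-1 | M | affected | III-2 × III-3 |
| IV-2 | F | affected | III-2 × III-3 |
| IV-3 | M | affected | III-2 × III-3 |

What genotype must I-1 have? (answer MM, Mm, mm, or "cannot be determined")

From phenotype alone, I-1 is MM or Mm.
I-1 is affected so carries M and passed m to II-2 (mm), so I-1 is Mm.

Mm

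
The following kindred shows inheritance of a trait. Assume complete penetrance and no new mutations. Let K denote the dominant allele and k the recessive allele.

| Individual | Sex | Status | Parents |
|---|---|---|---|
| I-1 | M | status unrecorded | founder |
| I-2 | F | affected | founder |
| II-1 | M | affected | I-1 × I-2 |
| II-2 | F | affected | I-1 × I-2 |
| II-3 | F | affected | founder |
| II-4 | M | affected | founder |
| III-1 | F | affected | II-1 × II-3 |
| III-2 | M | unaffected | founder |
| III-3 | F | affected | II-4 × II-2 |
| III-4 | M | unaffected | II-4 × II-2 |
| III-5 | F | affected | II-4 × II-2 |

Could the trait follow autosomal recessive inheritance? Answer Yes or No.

Under autosomal recessive, III-4 (unaffected, male) cannot arise from II-4 (affected) × II-2 (affected).

No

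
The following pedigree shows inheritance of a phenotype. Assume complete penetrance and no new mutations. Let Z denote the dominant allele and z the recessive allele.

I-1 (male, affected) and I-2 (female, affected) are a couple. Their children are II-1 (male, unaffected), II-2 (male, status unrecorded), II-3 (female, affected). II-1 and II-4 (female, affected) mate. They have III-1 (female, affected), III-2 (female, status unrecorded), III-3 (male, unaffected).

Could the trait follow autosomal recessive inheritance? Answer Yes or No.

No

Under autosomal recessive, II-1 (unaffected, male) cannot arise from I-1 (affected) × I-2 (affected).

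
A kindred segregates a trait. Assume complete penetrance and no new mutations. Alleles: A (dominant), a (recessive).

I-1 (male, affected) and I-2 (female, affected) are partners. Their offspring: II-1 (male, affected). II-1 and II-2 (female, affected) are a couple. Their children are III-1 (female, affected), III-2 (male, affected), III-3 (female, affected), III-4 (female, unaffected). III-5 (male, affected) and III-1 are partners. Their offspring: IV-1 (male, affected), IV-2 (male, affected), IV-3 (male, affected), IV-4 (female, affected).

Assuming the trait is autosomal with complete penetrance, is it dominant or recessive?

dominant

II-1 and II-2 are both affected yet have an unaffected child III-4. Under a recessive model two affected parents are homozygous and every child would be affected, so the trait cannot be recessive.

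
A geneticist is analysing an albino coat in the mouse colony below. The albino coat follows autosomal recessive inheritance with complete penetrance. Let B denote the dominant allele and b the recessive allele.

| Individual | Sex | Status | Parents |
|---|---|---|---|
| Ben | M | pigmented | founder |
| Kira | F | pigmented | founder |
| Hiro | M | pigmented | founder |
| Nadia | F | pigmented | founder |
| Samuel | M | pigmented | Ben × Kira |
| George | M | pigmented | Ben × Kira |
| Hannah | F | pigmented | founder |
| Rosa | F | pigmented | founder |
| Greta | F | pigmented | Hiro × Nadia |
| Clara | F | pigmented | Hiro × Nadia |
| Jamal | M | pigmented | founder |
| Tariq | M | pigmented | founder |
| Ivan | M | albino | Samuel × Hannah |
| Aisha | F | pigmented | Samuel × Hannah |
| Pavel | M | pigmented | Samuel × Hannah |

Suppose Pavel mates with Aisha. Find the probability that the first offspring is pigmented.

Samuel is pigmented so carries B and passed b to Ivan (bb), so Samuel is Bb.
Hannah is pigmented so carries B and passed b to Ivan (bb), so Hannah is Bb.
Pavel is a pigmented offspring of Samuel (Bb) × Hannah (Bb), whose cross gives 1/4 BB : 1/2 Bb : 1/4 bb; conditioning on being pigmented, Pavel is BB with probability 1/3, Bb with probability 2/3.
Aisha is a pigmented offspring of Samuel (Bb) × Hannah (Bb), whose cross gives 1/4 BB : 1/2 Bb : 1/4 bb; conditioning on being pigmented, Aisha is BB with probability 1/3, Bb with probability 2/3.
Summing over parental genotype combinations, P(offspring is pigmented) = 1/9·1 + 2/9·1 + 2/9·1 + 4/9·3/4 = 8/9.

8/9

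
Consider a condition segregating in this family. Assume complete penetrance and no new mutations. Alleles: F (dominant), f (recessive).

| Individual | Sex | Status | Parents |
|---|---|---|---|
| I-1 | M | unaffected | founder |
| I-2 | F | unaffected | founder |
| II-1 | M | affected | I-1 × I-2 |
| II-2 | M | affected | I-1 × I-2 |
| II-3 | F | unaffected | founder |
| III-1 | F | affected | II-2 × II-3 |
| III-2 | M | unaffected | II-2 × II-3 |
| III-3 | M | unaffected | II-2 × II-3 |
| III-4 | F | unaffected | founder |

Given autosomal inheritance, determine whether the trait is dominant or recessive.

I-1 and I-2 are both unaffected yet have an affected child II-1. Under dominance, an affected child requires at least one affected parent, so the trait cannot be dominant.

recessive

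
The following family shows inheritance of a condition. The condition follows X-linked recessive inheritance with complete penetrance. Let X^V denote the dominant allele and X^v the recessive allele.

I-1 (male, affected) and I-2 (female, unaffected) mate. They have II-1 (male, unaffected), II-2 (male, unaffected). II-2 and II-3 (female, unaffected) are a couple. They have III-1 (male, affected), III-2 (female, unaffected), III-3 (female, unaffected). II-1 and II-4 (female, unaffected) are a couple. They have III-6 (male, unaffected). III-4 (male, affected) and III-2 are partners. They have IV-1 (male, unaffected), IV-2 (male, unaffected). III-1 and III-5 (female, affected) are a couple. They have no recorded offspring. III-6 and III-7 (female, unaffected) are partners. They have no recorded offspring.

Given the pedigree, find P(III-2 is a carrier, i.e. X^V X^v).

1/5

II-2 is unaffected, so II-2 is X^V Y.
II-3 is unaffected so carries V and passed v to III-1 (X^v Y), so II-3 is X^V X^v.
Their cross gives offspring ratios 1/2 X^V X^V : 1/2 X^V X^v. Conditioning on III-2 being unaffected, P(X^V X^v) = 1/2 / 1 = 1/2 before taking III-2's own offspring into account.
III-4 is affected, so III-4 is X^v Y.
Now use III-2's offspring. Probability of each recorded status — unaffected son IV-1: 1/2 if III-2 is X^V X^v, 1 if X^V X^V; unaffected son IV-2: 1/2 if III-2 is X^V X^v, 1 if X^V X^V.
Bayes: P(X^V X^v) = 1/2·1/4 / (1/2·1/4 + 1/2·1) = 1/5.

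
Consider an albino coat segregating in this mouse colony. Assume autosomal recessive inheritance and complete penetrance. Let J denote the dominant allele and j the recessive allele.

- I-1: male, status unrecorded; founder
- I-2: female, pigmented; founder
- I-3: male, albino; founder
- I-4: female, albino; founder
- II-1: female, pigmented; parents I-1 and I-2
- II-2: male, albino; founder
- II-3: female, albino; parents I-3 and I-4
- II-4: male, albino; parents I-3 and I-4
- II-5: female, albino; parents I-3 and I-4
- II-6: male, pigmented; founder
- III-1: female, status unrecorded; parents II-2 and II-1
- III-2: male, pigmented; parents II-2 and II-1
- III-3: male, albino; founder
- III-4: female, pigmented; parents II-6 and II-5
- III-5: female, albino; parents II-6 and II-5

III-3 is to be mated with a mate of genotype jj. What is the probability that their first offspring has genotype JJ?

0

III-3 is albino, so III-3 is jj.
The cross gives 1 jj, so P(offspring has genotype JJ) = 0.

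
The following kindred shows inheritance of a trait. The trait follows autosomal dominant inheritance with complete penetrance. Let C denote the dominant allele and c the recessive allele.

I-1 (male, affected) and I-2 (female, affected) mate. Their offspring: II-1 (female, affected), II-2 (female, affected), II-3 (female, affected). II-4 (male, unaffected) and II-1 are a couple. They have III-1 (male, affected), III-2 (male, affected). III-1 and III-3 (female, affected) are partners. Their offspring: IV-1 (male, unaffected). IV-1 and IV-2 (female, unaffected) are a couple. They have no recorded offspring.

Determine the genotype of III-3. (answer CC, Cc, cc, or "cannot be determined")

Cc

From phenotype alone, III-3 is CC or Cc.
III-3 is affected so carries C and passed c to IV-1 (cc), so III-3 is Cc.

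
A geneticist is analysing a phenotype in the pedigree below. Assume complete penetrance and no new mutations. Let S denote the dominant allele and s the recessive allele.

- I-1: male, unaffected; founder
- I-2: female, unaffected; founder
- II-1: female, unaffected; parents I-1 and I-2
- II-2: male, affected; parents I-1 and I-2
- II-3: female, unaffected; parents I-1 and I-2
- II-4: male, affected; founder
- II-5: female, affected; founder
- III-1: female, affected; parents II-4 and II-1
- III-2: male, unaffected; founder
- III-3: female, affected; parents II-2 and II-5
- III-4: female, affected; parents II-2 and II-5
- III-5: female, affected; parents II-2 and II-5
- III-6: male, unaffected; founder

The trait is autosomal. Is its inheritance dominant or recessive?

recessive

I-1 and I-2 are both unaffected yet have an affected child II-2. Under dominance, an affected child requires at least one affected parent, so the trait cannot be dominant.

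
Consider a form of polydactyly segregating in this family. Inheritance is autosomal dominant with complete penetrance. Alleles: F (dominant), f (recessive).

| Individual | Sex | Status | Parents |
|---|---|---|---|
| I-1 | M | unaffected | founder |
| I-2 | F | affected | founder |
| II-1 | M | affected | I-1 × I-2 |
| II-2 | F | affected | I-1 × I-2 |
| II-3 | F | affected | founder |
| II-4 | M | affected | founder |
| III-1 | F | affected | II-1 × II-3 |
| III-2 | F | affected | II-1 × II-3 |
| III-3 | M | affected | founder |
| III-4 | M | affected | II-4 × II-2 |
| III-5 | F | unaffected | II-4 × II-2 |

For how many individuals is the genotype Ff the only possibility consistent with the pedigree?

Obligate heterozygotes: II-1 is affected so carries F and received f from I-1 (ff), so II-1 is Ff; II-2 is affected so carries F and received f from I-1 (ff), so II-2 is Ff; II-4 is affected so carries F and passed f to III-5 (ff), so II-4 is Ff.
Every other individual is either homozygous by phenotype or has at least one consistent homozygous assignment, so the count is 3.

3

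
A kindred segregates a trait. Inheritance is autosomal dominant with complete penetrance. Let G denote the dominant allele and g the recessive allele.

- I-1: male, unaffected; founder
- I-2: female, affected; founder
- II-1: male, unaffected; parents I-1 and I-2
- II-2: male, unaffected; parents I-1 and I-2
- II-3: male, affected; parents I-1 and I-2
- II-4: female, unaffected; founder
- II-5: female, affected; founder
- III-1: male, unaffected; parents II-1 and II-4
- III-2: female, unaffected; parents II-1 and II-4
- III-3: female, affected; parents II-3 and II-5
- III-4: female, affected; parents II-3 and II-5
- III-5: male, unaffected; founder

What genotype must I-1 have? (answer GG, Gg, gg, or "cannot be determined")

gg

I-1 is unaffected, so I-1 is gg.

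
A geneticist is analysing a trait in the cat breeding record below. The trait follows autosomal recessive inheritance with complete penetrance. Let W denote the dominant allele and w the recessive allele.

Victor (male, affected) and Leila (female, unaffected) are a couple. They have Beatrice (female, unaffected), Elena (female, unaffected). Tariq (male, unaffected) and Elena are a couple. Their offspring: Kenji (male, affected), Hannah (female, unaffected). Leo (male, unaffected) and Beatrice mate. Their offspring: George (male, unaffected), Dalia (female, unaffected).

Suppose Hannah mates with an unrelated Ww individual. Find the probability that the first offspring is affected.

1/6

Tariq is unaffected so carries W and passed w to Kenji (ww), so Tariq is Ww.
Elena is unaffected so carries W and received w from Victor (ww), so Elena is Ww.
Hannah is an unaffected offspring of Tariq (Ww) × Elena (Ww), whose cross gives 1/4 WW : 1/2 Ww : 1/4 ww; conditioning on being unaffected, Hannah is WW with probability 1/3, Ww with probability 2/3.
Summing over parental genotype combinations, P(offspring is affected) = 2/3·1/4 = 1/6.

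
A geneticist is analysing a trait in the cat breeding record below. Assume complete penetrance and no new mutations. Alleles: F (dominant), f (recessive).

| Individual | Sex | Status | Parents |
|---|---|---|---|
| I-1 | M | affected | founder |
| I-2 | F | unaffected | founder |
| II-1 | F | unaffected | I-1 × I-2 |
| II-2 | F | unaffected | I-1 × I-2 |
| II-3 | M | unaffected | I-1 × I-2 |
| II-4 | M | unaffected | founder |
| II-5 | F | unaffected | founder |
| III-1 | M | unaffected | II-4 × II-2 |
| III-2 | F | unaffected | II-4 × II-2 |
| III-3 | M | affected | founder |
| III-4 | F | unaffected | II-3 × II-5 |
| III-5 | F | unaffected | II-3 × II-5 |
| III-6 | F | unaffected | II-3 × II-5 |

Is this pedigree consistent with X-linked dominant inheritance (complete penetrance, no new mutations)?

No

Under X-linked dominant, II-1 (unaffected, female) cannot arise from I-1 (affected) × I-2 (unaffected).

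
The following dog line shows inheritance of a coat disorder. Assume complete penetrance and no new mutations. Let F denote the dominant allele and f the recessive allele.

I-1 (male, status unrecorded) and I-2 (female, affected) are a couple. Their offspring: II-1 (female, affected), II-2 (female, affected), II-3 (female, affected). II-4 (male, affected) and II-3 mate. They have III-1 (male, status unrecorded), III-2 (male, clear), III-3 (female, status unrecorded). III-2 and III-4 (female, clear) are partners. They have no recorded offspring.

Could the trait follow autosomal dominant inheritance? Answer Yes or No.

Yes

A consistent assignment under autosomal dominant exists: I-1 FF, I-2 Ff, II-1 FF, II-2 FF, II-3 Ff, II-4 Ff, III-1 FF, III-2 ff, III-3 FF, III-4 ff.
In this assignment every recorded phenotype matches its genotype and every non-founder's genotype is obtainable from its parents' genotypes, so the pedigree is consistent.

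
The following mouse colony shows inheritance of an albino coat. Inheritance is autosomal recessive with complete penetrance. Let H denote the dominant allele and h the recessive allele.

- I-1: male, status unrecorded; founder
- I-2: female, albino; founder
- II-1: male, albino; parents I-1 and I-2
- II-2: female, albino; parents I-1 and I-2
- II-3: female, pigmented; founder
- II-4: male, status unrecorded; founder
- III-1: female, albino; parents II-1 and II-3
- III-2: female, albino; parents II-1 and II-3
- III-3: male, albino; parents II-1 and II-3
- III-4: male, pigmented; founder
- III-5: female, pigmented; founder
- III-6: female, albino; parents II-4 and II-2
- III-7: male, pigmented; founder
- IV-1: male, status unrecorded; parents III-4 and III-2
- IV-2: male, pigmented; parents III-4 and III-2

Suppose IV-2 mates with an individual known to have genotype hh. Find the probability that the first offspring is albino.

IV-2 is pigmented so carries H and received h from III-2 (hh), so IV-2 is Hh.
The cross gives 1/2 Hh : 1/2 hh, so P(offspring is albino) = 1/2.

1/2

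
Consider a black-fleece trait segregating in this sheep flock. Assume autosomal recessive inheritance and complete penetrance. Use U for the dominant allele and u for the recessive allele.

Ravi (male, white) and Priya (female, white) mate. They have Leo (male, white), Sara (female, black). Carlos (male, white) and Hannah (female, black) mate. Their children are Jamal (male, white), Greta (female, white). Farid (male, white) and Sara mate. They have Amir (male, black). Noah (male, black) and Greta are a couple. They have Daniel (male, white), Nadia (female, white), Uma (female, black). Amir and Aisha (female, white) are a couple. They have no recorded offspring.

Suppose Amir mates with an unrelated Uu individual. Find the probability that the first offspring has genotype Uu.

1/2

Amir is black, so Amir is uu.
The cross gives 1/2 Uu : 1/2 uu, so P(offspring has genotype Uu) = 1/2.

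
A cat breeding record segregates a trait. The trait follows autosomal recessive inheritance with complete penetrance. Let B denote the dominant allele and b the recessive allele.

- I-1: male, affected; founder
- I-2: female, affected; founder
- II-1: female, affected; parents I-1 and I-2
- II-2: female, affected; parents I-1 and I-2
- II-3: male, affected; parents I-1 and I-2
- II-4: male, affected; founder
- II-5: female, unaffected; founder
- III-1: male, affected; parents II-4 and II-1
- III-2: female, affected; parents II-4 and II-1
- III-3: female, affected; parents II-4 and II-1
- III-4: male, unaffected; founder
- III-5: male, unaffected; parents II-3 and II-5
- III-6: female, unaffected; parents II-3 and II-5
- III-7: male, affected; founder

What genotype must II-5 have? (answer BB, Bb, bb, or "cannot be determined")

cannot be determined

II-5's phenotype allows BB or Bb, and no parent or child forces a single allele at both positions; consistent genotype assignments exist with II-5 as BB or Bb.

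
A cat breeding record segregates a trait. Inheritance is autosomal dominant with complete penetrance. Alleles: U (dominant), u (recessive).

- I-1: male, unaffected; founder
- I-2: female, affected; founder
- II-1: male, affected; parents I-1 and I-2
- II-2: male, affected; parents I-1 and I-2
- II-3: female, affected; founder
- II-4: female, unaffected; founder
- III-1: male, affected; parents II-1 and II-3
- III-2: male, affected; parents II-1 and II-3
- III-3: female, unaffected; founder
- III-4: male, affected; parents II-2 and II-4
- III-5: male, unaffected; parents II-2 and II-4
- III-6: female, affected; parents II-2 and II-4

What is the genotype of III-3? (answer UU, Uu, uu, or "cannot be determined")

uu

III-3 is unaffected, so III-3 is uu.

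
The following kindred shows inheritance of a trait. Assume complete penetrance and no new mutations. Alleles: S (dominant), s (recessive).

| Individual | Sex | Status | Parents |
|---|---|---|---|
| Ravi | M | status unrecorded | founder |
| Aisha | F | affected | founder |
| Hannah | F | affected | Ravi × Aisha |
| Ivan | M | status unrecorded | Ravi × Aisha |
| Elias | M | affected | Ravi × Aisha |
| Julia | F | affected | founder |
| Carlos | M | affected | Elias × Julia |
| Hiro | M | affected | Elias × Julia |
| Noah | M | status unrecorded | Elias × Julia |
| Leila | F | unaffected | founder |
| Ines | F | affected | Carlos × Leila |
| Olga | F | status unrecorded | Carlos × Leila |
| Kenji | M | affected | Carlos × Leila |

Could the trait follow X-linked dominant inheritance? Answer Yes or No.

No

Under X-linked dominant, Kenji (affected, male) cannot arise from Carlos (affected) × Leila (unaffected).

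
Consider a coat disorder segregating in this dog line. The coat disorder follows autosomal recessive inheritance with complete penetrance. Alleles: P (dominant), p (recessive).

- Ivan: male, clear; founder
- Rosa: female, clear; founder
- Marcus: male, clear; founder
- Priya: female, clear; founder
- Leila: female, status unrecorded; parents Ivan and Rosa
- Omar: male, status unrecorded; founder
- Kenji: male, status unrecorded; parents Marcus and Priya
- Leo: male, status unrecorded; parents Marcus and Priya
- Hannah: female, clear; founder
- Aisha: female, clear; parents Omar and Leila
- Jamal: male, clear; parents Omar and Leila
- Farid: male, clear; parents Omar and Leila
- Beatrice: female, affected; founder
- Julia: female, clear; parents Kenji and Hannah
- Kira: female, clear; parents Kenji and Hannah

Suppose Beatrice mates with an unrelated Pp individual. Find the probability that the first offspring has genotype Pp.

1/2

Beatrice is affected, so Beatrice is pp.
The cross gives 1/2 Pp : 1/2 pp, so P(offspring has genotype Pp) = 1/2.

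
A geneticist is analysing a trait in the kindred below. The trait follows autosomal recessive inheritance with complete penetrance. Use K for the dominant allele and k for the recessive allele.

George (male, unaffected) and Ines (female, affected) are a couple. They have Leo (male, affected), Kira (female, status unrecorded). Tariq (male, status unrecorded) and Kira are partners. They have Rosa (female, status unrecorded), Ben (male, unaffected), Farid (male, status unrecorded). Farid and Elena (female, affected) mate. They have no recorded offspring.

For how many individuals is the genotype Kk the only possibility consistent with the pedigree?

1

Obligate heterozygotes: George is unaffected so carries K and passed k to Leo (kk), so George is Kk.
Every other individual is either homozygous by phenotype or has at least one consistent homozygous assignment, so the count is 1.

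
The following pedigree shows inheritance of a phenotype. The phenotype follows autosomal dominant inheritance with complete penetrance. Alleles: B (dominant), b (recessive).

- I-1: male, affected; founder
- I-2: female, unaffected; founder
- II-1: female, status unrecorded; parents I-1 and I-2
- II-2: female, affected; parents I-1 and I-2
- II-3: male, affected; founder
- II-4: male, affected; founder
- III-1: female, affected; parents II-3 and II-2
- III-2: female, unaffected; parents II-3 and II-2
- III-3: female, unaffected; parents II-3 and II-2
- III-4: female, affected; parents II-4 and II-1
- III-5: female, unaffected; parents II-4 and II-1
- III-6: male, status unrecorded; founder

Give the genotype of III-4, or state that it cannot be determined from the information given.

cannot be determined

III-4's phenotype allows BB or Bb, and no parent or child forces a single allele at both positions; consistent genotype assignments exist with III-4 as BB or Bb.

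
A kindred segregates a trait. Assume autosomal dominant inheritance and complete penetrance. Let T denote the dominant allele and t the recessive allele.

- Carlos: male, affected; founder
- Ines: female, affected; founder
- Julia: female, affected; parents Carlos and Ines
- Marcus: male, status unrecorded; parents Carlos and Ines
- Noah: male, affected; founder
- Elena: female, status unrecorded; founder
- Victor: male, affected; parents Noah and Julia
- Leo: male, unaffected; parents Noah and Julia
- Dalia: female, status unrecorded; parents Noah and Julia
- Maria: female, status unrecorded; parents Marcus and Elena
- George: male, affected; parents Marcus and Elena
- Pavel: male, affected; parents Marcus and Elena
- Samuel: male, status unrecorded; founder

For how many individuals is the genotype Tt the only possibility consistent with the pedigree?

2

Obligate heterozygotes: Julia is affected so carries T and passed t to Leo (tt), so Julia is Tt; Noah is affected so carries T and passed t to Leo (tt), so Noah is Tt.
Every other individual is either homozygous by phenotype or has at least one consistent homozygous assignment, so the count is 2.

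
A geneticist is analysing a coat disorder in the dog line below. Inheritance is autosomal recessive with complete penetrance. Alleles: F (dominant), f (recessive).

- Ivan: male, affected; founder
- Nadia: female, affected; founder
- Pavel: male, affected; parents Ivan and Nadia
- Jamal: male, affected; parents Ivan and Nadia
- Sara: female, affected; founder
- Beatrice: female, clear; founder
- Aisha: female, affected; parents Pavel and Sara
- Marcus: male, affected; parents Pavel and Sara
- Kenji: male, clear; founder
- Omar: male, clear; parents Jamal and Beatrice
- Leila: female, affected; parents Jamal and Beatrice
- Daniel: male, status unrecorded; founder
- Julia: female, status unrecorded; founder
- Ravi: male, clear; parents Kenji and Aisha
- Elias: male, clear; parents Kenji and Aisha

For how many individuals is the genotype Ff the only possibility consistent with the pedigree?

Obligate heterozygotes: Beatrice is clear so carries F and passed f to Leila (ff), so Beatrice is Ff; Omar is clear so carries F and received f from Jamal (ff), so Omar is Ff; Ravi is clear so carries F and received f from Aisha (ff), so Ravi is Ff; Elias is clear so carries F and received f from Aisha (ff), so Elias is Ff.
Every other individual is either homozygous by phenotype or has at least one consistent homozygous assignment, so the count is 4.

4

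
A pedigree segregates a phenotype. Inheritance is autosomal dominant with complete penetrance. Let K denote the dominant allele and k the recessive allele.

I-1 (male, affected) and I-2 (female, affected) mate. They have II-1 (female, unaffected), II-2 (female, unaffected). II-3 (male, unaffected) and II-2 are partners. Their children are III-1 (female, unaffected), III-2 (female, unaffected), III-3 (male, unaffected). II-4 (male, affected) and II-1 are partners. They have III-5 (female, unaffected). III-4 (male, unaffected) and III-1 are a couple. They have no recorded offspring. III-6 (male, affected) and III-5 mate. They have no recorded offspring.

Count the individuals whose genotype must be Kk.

Obligate heterozygotes: I-1 is affected so carries K and passed k to II-1 (kk), so I-1 is Kk; I-2 is affected so carries K and passed k to II-1 (kk), so I-2 is Kk; II-4 is affected so carries K and passed k to III-5 (kk), so II-4 is Kk.
Every other individual is either homozygous by phenotype or has at least one consistent homozygous assignment, so the count is 3.

3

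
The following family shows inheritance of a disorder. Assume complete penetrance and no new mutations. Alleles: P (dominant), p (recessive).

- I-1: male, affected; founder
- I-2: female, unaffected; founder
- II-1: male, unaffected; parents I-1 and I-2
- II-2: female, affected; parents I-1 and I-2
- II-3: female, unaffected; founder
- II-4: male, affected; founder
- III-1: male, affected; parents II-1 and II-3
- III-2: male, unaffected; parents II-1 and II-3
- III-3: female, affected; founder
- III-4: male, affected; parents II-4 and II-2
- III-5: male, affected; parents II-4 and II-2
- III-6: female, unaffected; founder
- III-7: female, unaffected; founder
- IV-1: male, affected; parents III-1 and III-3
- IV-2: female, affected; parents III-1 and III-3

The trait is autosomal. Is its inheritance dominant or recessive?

II-1 and II-3 are both unaffected yet have an affected child III-1. Under dominance, an affected child requires at least one affected parent, so the trait cannot be dominant.

recessive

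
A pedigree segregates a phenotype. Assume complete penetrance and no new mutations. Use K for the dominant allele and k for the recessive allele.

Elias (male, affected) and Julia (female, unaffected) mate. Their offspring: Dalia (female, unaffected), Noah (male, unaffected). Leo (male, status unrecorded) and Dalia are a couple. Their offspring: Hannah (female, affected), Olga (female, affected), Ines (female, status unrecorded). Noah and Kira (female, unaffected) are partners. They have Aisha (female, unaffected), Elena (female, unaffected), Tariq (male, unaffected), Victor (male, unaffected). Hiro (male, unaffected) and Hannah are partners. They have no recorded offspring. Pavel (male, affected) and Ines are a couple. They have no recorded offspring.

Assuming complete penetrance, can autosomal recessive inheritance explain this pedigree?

A consistent assignment under autosomal recessive exists: Elias kk, Julia KK, Dalia Kk, Noah Kk, Leo Kk, Kira KK, Hannah kk, Olga kk, Ines KK, Hiro KK, Pavel kk, Aisha KK, Elena KK, Tariq KK, Victor KK.
In this assignment every recorded phenotype matches its genotype and every non-founder's genotype is obtainable from its parents' genotypes, so the pedigree is consistent.

Yes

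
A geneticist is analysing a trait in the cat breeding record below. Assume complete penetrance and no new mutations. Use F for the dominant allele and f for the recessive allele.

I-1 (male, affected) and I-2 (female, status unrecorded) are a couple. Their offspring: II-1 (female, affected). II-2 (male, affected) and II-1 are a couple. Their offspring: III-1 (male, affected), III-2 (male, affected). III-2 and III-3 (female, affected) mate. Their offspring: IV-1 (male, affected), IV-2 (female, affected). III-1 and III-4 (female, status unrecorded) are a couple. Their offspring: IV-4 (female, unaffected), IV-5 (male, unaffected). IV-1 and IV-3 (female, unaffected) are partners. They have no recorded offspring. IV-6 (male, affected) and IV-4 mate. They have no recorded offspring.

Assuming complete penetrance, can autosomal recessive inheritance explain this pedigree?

A consistent assignment under autosomal recessive exists: I-1 ff, I-2 Ff, II-1 ff, II-2 ff, III-1 ff, III-2 ff, III-3 ff, III-4 FF, IV-1 ff, IV-2 ff, IV-3 FF, IV-4 Ff, IV-5 Ff, IV-6 ff.
In this assignment every recorded phenotype matches its genotype and every non-founder's genotype is obtainable from its parents' genotypes, so the pedigree is consistent.

Yes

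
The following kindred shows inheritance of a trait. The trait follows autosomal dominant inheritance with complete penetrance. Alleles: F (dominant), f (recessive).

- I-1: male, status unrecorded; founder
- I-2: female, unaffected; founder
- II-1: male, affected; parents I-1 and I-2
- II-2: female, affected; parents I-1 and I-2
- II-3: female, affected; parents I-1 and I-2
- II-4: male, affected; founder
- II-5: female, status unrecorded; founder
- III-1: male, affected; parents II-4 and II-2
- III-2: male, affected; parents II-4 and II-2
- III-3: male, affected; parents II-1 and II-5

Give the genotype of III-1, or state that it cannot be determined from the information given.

III-1's phenotype allows FF or Ff, and no parent or child forces a single allele at both positions; consistent genotype assignments exist with III-1 as FF or Ff.

cannot be determined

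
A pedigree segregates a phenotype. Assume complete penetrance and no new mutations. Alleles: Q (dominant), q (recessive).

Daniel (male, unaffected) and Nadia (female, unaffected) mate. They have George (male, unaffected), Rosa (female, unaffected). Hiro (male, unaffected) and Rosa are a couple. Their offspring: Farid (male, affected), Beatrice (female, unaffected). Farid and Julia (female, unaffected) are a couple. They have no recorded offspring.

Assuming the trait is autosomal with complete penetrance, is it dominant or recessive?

Hiro and Rosa are both unaffected yet have an affected child Farid. Under dominance, an affected child requires at least one affected parent, so the trait cannot be dominant.

recessive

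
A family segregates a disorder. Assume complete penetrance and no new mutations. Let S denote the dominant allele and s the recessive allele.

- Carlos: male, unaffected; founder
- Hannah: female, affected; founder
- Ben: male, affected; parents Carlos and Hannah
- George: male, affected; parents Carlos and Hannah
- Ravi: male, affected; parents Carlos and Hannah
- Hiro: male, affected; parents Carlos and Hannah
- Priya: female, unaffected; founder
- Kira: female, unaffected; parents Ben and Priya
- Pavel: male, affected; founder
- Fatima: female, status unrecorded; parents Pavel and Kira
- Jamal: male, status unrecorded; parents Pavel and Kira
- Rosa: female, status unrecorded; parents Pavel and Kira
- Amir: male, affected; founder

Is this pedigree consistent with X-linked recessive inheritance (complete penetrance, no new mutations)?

A consistent assignment under X-linked recessive exists: Carlos X^S Y, Hannah X^s X^s, Ben X^s Y, George X^s Y, Ravi X^s Y, Hiro X^s Y, Priya X^S X^S, Kira X^S X^s, Pavel X^s Y, Fatima X^S X^s, Jamal X^S Y, Rosa X^S X^s, Amir X^s Y.
In this assignment every recorded phenotype matches its genotype and every non-founder's genotype is obtainable from its parents' genotypes, so the pedigree is consistent.

Yes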